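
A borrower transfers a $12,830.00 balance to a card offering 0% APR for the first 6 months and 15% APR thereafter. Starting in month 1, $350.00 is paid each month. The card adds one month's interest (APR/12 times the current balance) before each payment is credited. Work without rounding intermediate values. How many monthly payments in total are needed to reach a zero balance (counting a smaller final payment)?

45 payments

Promo months 1–6 at r₀ = 0%/12 = 0; months 7+ at r₁ = 15%/12 = 0.0125.
After month 6 (no interest yet): B = $12,830.00 − 6·$350.00 = $10,730.00.
Then at r₁ with $350.00/mo: n₂ = −ln(1 − r₁·B/P)/ln(1+r₁) ≈ 38.90 → 39 more payments.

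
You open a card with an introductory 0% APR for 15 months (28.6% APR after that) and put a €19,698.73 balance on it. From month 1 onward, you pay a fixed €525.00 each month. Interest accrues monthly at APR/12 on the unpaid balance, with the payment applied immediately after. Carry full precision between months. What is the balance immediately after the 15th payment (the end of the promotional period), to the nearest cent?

Promo months 1–15 at r₀ = 0%/12 = 0; months 16+ at r₁ = 28.6%/12 = 0.0238333.
After month 15 (no interest yet): B = €19,698.73 − 15·€525.00 = €11,823.73.

€11,823.73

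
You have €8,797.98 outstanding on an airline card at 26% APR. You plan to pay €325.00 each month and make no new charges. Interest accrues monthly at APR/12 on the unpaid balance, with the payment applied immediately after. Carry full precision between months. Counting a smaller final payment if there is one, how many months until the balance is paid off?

42 payments

Monthly rate r = 26%/12 = 2.16667% = 0.0216667.
Recurrence: B ← B·(1+r) − €325.00.
Month 1: interest €190.62; balance after payment €8,663.60.
Month 2: interest €187.71; balance after payment €8,526.31.
Closed form: n = −ln(1 − rB₀/P)/ln(1+r) = −ln(0.41347)/ln(1.02167) ≈ 41.202, so the balance reaches zero during payment 42.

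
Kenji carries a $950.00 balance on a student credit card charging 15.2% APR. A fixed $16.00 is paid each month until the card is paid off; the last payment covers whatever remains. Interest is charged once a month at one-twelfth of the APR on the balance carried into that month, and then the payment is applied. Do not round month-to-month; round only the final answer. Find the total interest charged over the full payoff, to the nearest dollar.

Monthly rate r = 15.2%/12 = 1.26667% = 0.0126667.
Payoff takes n = ⌈−ln(1 − rB₀/P)/ln(1+r)⌉ = ⌈110.801⌉ = 111 payments; the last is $12.83.
Total paid = 110·$16.00 + $12.83 = $1,772.83.
Total interest = total paid − principal = $1,772.83 − $950.00 = $822.83.

$823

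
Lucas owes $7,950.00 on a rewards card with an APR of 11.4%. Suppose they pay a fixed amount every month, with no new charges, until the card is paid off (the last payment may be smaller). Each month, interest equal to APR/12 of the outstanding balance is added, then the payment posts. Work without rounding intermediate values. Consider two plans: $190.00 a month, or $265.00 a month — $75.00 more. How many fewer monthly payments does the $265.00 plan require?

18 fewer payments

Monthly rate r = 11.4%/12 = 0.95% = 0.0095.
At $190.00/mo: n = ⌈−ln(1 − rB₀/P)/ln(1+r)⌉ = 54 payments (last $111.63); total interest = total paid − $7,950.00 = $2,231.63.
At $265.00/mo: 36 payments (last $127.62); total interest $1,452.62.
Payments saved = 54 − 36 = 18.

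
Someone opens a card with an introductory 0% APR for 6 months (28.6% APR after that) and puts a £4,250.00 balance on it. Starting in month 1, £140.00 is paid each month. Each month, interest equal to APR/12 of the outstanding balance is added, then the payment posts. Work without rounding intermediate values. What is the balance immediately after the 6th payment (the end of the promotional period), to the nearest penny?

Promo months 1–6 at r₀ = 0%/12 = 0; months 7+ at r₁ = 28.6%/12 = 0.0238333.
After month 6 (no interest yet): B = £4,250.00 − 6·£140.00 = £3,410.00.

£3,410.00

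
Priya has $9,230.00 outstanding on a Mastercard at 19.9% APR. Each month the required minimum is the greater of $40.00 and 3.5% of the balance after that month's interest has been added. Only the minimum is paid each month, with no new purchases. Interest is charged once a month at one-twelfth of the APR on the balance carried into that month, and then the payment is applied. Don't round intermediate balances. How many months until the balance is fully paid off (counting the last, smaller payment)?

148 months

Monthly rate r = 19.9%/12 = 1.65833% = 0.0165833.
While 3.5% of the post-interest balance exceeds $40.00, each month B ← (B·(1+r))·(1 − 0.035), i.e. B shrinks by the factor (1+r)·0.965 = 0.981.
This holds for months 1–110. Entering month 111 the balance is $1,119.27; 3.5% of the post-interest balance is now below $40.00, so the flat $40.00 minimum applies from here.
From month 111 a fixed $40.00 at rate r clears $1,119.27 in 38 more payments. Total: 110 + 38 = 148 months.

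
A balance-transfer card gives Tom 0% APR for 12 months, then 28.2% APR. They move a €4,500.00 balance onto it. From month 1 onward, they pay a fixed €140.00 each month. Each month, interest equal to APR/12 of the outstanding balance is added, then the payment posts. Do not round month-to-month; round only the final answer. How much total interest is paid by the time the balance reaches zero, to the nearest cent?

Promo months 1–12 at r₀ = 0%/12 = 0; months 13+ at r₁ = 28.2%/12 = 0.0235.
After month 12 (no interest yet): B = €4,500.00 − 12·€140.00 = €2,820.00.
Then at r₁ with €140.00/mo: n₂ = −ln(1 − r₁·B/P)/ln(1+r₁) ≈ 27.61 → 28 more payments.
Total paid = 39·€140.00 + €85.21 = €5,545.21; interest = €5,545.21 − €4,500.00 = €1,045.21.

€1,045.21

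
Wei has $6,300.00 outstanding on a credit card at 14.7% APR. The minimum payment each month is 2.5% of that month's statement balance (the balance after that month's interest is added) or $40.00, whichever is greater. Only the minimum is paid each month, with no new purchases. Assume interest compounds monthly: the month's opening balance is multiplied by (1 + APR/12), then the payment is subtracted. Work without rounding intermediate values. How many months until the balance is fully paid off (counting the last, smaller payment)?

160 months

Monthly rate r = 14.7%/12 = 1.225% = 0.01225.
While 2.5% of the post-interest balance exceeds $40.00, each month B ← (B·(1+r))·(1 − 0.025), i.e. B shrinks by the factor (1+r)·0.975 = 0.98694.
This holds for months 1–106. Entering month 107 the balance is $1,564.35; 2.5% of the post-interest balance is now below $40.00, so the flat $40.00 minimum applies from here.
From month 107 a fixed $40.00 at rate r clears $1,564.35 in 54 more payments. Total: 106 + 54 = 160 months.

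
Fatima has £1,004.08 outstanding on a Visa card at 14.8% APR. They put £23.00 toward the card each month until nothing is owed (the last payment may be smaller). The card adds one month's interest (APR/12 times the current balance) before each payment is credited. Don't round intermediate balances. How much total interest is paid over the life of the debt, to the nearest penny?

£446.53

Monthly rate r = 14.8%/12 = 1.23333% = 0.0123333.
Payoff takes n = ⌈−ln(1 − rB₀/P)/ln(1+r)⌉ = ⌈63.069⌉ = 64 payments; the last is £1.61.
Total paid = 63·£23.00 + £1.61 = £1,450.61.
Total interest = total paid − principal = £1,450.61 − £1,004.08 = £446.53.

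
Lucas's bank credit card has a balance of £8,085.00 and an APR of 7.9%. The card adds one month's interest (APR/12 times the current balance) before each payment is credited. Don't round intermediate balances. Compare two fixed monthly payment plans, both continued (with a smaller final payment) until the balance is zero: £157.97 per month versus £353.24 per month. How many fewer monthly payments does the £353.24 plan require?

38 fewer payments

Monthly rate r = 7.9%/12 = 0.658333% = 0.00658333.
At £157.97/mo: n = ⌈−ln(1 − rB₀/P)/ln(1+r)⌉ = 63 payments (last £97.85); total interest = total paid − £8,085.00 = £1,806.99.
At £353.24/mo: 25 payments (last £314.35); total interest £707.11.
Payments saved = 63 − 25 = 38.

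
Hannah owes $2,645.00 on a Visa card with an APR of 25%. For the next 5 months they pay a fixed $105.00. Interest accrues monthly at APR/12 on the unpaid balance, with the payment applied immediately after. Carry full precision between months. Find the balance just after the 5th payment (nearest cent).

$2,384.91

Monthly rate r = 25%/12 = 2.08333% = 0.0208333.
Each month: B ← B·(1+r) − $105.00.
Month 1: interest $55.10; balance after payment $2,595.10.
Month 2: interest $54.06; balance after payment $2,544.17.
Month 3: interest $53.00; balance after payment $2,492.17.
Month 4: interest $51.92; balance after payment $2,439.09.
Month 5: interest $50.81; balance after payment $2,384.91.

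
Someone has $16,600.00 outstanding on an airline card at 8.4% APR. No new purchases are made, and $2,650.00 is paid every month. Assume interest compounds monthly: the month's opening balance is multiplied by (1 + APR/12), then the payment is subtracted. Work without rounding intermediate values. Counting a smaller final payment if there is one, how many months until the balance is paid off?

7 months

Monthly rate r = 8.4%/12 = 0.7% = 0.007.
Recurrence: B ← B·(1+r) − $2,650.00.
Month 1: interest $116.20; balance after payment $14,066.20.
Month 2: interest $98.46; balance after payment $11,514.66.
Closed form: n = −ln(1 − rB₀/P)/ln(1+r) = −ln(0.95615)/ln(1.007) ≈ 6.428, so the balance reaches zero during payment 7.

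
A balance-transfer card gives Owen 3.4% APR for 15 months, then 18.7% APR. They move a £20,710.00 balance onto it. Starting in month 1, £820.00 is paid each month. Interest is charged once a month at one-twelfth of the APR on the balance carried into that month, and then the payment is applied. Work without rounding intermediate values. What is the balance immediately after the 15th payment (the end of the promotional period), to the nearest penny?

Promo months 1–15 at r₀ = 3.4%/12 = 0.00283333; months 16+ at r₁ = 18.7%/12 = 0.0155833.
After month 15: iterate B ← B·(1+r₀) − £820.00 for 15 months → £9,060.88.

£9,060.88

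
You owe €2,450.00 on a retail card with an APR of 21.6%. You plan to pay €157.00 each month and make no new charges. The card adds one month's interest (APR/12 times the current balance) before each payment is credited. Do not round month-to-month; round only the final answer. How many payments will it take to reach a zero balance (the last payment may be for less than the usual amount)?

Monthly rate r = 21.6%/12 = 1.8% = 0.018.
Recurrence: B ← B·(1+r) − €157.00.
Month 1: interest €44.10; balance after payment €2,337.10.
Month 2: interest €42.07; balance after payment €2,222.17.
Closed form: n = −ln(1 − rB₀/P)/ln(1+r) = −ln(0.71911)/ln(1.018) ≈ 18.483, so the balance reaches zero during payment 19.

19 payments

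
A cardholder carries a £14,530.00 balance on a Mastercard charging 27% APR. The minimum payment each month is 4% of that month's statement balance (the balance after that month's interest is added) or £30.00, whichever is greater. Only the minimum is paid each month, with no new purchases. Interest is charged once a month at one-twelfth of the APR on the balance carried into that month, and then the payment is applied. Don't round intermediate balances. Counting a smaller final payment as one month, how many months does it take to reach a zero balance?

197 months

Monthly rate r = 27%/12 = 2.25% = 0.0225.
While 4% of the post-interest balance exceeds £30.00, each month B ← (B·(1+r))·(1 − 0.04), i.e. B shrinks by the factor (1+r)·0.96 = 0.9816.
This holds for months 1–161. Entering month 162 the balance is £730.68; 4% of the post-interest balance is now below £30.00, so the flat £30.00 minimum applies from here.
From month 162 a fixed £30.00 at rate r clears £730.68 in 36 more payments. Total: 161 + 36 = 197 months.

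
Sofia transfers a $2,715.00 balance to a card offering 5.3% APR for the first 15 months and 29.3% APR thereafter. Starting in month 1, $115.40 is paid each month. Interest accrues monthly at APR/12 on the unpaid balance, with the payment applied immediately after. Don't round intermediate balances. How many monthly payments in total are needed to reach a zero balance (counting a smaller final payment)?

27 payments

Promo months 1–15 at r₀ = 5.3%/12 = 0.00441667; months 16+ at r₁ = 29.3%/12 = 0.0244167.
After month 15: iterate B ← B·(1+r₀) − $115.40 for 15 months → $1,114.98.
Then at r₁ with $115.40/mo: n₂ = −ln(1 − r₁·B/P)/ln(1+r₁) ≈ 11.15 → 12 more payments.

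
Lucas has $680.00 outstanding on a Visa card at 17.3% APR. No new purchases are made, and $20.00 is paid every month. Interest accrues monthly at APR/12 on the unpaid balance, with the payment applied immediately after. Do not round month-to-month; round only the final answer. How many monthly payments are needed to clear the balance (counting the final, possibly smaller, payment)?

48 payments

Monthly rate r = 17.3%/12 = 1.44167% = 0.0144167.
Recurrence: B ← B·(1+r) − $20.00.
Month 1: interest $9.80; balance after payment $669.80.
Month 2: interest $9.66; balance after payment $659.46.
Closed form: n = −ln(1 − rB₀/P)/ln(1+r) = −ln(0.50983)/ln(1.01442) ≈ 47.065, so the balance reaches zero during payment 48.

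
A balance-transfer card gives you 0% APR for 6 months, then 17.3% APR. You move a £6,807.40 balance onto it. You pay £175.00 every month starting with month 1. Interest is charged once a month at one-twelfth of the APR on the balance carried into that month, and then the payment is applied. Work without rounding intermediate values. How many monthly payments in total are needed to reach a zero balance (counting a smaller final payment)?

51 payments

Promo months 1–6 at r₀ = 0%/12 = 0; months 7+ at r₁ = 17.3%/12 = 0.0144167.
After month 6 (no interest yet): B = £6,807.40 − 6·£175.00 = £5,757.40.
Then at r₁ with £175.00/mo: n₂ = −ln(1 − r₁·B/P)/ln(1+r₁) ≈ 44.92 → 45 more payments.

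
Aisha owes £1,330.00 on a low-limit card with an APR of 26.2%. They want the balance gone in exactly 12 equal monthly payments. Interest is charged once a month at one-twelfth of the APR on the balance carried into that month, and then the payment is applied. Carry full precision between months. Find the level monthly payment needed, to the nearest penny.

Monthly rate r = 26.2%/12 = 2.18333% = 0.0218333.
Level-payment amortization: P = B₀·r / (1 − (1+r)^(−n)) = 1330.00·0.0218333 / (1 − 1.02183^(−12)).
Denominator 1 − (1+r)^(−12) = 0.228316506.
P = 29.0383 / 0.228316506 ≈ 127.18.

£127.18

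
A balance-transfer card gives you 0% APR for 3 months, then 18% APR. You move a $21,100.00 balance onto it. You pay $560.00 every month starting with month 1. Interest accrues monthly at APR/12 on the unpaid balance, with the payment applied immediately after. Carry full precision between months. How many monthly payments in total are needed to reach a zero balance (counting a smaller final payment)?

53 months

Promo months 1–3 at r₀ = 0%/12 = 0; months 4+ at r₁ = 18%/12 = 0.015.
After month 3 (no interest yet): B = $21,100.00 − 3·$560.00 = $19,420.00.
Then at r₁ with $560.00/mo: n₂ = −ln(1 − r₁·B/P)/ln(1+r₁) ≈ 49.32 → 50 more payments.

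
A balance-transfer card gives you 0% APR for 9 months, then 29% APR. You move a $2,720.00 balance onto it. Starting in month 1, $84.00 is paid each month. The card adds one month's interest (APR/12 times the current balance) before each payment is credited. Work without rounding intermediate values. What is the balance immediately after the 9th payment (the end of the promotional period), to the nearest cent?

Promo months 1–9 at r₀ = 0%/12 = 0; months 10+ at r₁ = 29%/12 = 0.0241667.
After month 9 (no interest yet): B = $2,720.00 − 9·$84.00 = $1,964.00.

$1,964.00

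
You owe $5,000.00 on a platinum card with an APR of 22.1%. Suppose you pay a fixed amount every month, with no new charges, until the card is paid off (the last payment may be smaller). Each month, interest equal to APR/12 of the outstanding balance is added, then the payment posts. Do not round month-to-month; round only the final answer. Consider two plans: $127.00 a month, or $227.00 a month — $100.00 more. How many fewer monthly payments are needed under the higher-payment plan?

42 fewer payments

Monthly rate r = 22.1%/12 = 1.84167% = 0.0184167.
At $127.00/mo: n = ⌈−ln(1 − rB₀/P)/ln(1+r)⌉ = 71 payments (last $96.14); total interest = total paid − $5,000.00 = $3,986.14.
At $227.00/mo: 29 payments (last $116.41); total interest $1,472.41.
Payments saved = 71 − 29 = 42.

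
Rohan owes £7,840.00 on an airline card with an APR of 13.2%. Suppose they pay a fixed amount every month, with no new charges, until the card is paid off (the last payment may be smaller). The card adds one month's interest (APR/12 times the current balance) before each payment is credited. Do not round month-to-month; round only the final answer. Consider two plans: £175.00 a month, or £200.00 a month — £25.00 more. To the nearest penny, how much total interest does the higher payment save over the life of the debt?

Monthly rate r = 13.2%/12 = 1.1% = 0.011.
At £175.00/mo: n = ⌈−ln(1 − rB₀/P)/ln(1+r)⌉ = 63 payments (last £9.22); total interest = total paid − £7,840.00 = £3,019.22.
At £200.00/mo: 52 payments (last £115.25); total interest £2,475.25.
Interest saved = £3,019.22 − £2,475.25 = £543.97.

£543.97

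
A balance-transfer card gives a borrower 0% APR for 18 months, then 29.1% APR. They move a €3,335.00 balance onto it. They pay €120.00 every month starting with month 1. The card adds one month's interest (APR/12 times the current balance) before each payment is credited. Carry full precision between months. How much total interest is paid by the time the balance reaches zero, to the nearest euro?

€183

Promo months 1–18 at r₀ = 0%/12 = 0; months 19+ at r₁ = 29.1%/12 = 0.02425.
After month 18 (no interest yet): B = €3,335.00 − 18·€120.00 = €1,175.00.
Then at r₁ with €120.00/mo: n₂ = −ln(1 − r₁·B/P)/ln(1+r₁) ≈ 11.31 → 12 more payments.
Total paid = 29·€120.00 + €37.96 = €3,517.96; interest = €3,517.96 − €3,335.00 = €182.96.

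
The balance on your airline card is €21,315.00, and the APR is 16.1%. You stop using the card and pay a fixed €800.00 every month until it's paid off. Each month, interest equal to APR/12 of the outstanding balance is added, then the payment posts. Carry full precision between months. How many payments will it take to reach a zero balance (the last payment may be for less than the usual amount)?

34 payments

Monthly rate r = 16.1%/12 = 1.34167% = 0.0134167.
Recurrence: B ← B·(1+r) − €800.00.
Month 1: interest €285.98; balance after payment €20,800.98.
Month 2: interest €279.08; balance after payment €20,280.06.
Closed form: n = −ln(1 − rB₀/P)/ln(1+r) = −ln(0.64253)/ln(1.01342) ≈ 33.190, so the balance reaches zero during payment 34.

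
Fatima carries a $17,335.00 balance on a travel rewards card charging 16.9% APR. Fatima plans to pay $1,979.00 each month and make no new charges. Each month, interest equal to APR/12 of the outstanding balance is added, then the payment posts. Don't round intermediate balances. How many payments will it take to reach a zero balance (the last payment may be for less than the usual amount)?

Monthly rate r = 16.9%/12 = 1.40833% = 0.0140833.
Recurrence: B ← B·(1+r) − $1,979.00.
Month 1: interest $244.13; balance after payment $15,600.13.
Month 2: interest $219.70; balance after payment $13,840.84.
Closed form: n = −ln(1 − rB₀/P)/ln(1+r) = −ln(0.87664)/ln(1.01408) ≈ 9.414, so the balance reaches zero during payment 10.

10 payments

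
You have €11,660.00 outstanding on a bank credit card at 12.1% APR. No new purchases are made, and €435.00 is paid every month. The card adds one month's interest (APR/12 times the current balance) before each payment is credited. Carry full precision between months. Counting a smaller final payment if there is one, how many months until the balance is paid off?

32 payments

Monthly rate r = 12.1%/12 = 1.00833% = 0.0100833.
Recurrence: B ← B·(1+r) − €435.00.
Month 1: interest €117.57; balance after payment €11,342.57.
Month 2: interest €114.37; balance after payment €11,021.94.
Closed form: n = −ln(1 − rB₀/P)/ln(1+r) = −ln(0.72972)/ln(1.01008) ≈ 31.406, so the balance reaches zero during payment 32.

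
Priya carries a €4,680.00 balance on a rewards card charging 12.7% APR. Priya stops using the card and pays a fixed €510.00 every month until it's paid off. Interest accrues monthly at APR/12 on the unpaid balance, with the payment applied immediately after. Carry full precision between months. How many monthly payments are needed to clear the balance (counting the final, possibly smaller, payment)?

10 months

Monthly rate r = 12.7%/12 = 1.05833% = 0.0105833.
Recurrence: B ← B·(1+r) − €510.00.
Month 1: interest €49.53; balance after payment €4,219.53.
Month 2: interest €44.66; balance after payment €3,754.19.
Closed form: n = −ln(1 − rB₀/P)/ln(1+r) = −ln(0.90288)/ln(1.01058) ≈ 9.704, so the balance reaches zero during payment 10.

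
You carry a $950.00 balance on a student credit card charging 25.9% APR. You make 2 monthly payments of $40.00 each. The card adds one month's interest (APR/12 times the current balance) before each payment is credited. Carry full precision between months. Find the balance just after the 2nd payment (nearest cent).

Monthly rate r = 25.9%/12 = 2.15833% = 0.0215833.
Each month: B ← B·(1+r) − $40.00.
Month 1: interest $20.50; balance after payment $930.50.
Month 2: interest $20.08; balance after payment $910.59.

$910.59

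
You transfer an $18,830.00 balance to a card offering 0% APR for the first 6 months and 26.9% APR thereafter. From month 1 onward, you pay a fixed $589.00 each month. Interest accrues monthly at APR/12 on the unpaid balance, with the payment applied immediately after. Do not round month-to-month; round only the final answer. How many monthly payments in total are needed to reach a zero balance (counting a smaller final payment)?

Promo months 1–6 at r₀ = 0%/12 = 0; months 7+ at r₁ = 26.9%/12 = 0.0224167.
After month 6 (no interest yet): B = $18,830.00 − 6·$589.00 = $15,296.00.
Then at r₁ with $589.00/mo: n₂ = −ln(1 − r₁·B/P)/ln(1+r₁) ≈ 39.36 → 40 more payments.

46 payments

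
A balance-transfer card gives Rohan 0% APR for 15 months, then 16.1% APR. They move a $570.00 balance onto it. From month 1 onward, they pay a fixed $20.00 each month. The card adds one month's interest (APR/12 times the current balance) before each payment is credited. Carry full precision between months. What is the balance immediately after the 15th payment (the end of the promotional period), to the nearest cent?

Promo months 1–15 at r₀ = 0%/12 = 0; months 16+ at r₁ = 16.1%/12 = 0.0134167.
After month 15 (no interest yet): B = $570.00 − 15·$20.00 = $270.00.

$270.00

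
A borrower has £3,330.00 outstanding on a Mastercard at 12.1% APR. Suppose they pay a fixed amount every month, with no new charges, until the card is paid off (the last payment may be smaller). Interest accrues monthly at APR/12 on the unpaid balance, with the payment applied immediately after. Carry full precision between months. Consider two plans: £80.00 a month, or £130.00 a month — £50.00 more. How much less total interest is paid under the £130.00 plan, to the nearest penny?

Monthly rate r = 12.1%/12 = 1.00833% = 0.0100833.
At £80.00/mo: n = ⌈−ln(1 − rB₀/P)/ln(1+r)⌉ = 55 payments (last £19.76); total interest = total paid − £3,330.00 = £1,009.76.
At £130.00/mo: 30 payments (last £101.73); total interest £541.73.
Interest saved = £1,009.76 − £541.73 = £468.03.

£468.03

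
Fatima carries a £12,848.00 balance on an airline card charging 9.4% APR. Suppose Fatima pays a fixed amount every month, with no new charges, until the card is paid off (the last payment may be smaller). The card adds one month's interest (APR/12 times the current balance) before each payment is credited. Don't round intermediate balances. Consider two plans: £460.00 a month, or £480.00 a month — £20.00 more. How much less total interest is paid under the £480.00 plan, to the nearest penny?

£80.99

Monthly rate r = 9.4%/12 = 0.783333% = 0.00783333.
At £460.00/mo: n = ⌈−ln(1 − rB₀/P)/ln(1+r)⌉ = 32 payments (last £296.48); total interest = total paid − £12,848.00 = £1,708.48.
At £480.00/mo: 31 payments (last £75.49); total interest £1,627.49.
Interest saved = £1,708.48 − £1,627.49 = £80.99.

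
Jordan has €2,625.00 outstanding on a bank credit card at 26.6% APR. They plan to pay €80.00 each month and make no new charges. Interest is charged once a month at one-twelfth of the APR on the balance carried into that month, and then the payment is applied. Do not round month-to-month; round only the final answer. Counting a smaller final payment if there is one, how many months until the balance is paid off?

60 months

Monthly rate r = 26.6%/12 = 2.21667% = 0.0221667.
Recurrence: B ← B·(1+r) − €80.00.
Month 1: interest €58.19; balance after payment €2,603.19.
Month 2: interest €57.70; balance after payment €2,580.89.
Closed form: n = −ln(1 − rB₀/P)/ln(1+r) = −ln(0.27266)/ln(1.02217) ≈ 59.273, so the balance reaches zero during payment 60.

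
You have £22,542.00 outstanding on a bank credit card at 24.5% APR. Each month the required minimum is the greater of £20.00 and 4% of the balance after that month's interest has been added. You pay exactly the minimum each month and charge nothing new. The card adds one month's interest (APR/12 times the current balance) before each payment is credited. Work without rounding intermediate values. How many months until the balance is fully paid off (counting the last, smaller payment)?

221 months

Monthly rate r = 24.5%/12 = 2.04167% = 0.0204167.
While 4% of the post-interest balance exceeds £20.00, each month B ← (B·(1+r))·(1 − 0.04), i.e. B shrinks by the factor (1+r)·0.96 = 0.9796.
This holds for months 1–186. Entering month 187 the balance is £487.60; 4% of the post-interest balance is now below £20.00, so the flat £20.00 minimum applies from here.
From month 187 a fixed £20.00 at rate r clears £487.60 in 35 more payments. Total: 186 + 35 = 221 months.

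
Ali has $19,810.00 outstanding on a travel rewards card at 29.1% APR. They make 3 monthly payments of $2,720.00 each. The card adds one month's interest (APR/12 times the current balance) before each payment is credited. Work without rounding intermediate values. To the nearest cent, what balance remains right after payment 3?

$12,926.93

Monthly rate r = 29.1%/12 = 2.425% = 0.02425.
Each month: B ← B·(1+r) − $2,720.00.
Month 1: interest $480.39; balance after payment $17,570.39.
Month 2: interest $426.08; balance after payment $15,276.47.
Month 3: interest $370.45; balance after payment $12,926.93.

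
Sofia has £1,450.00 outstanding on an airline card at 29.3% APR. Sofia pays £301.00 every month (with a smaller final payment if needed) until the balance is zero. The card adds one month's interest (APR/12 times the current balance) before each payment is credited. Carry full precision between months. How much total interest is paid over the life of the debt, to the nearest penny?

Monthly rate r = 29.3%/12 = 2.44167% = 0.0244167.
Payoff takes n = ⌈−ln(1 − rB₀/P)/ln(1+r)⌉ = ⌈5.187⌉ = 6 payments; the last is £56.93.
Total paid = 5·£301.00 + £56.93 = £1,561.93.
Total interest = total paid − principal = £1,561.93 − £1,450.00 = £111.93.

£111.93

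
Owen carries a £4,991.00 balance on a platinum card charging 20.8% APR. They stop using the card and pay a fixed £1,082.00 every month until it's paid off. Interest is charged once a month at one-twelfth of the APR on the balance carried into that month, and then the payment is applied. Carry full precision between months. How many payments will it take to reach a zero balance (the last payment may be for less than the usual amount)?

Monthly rate r = 20.8%/12 = 1.73333% = 0.0173333.
Recurrence: B ← B·(1+r) − £1,082.00.
Month 1: interest £86.51; balance after payment £3,995.51.
Month 2: interest £69.26; balance after payment £2,982.77.
Month 3: interest £51.70; balance after payment £1,952.47.
Month 4: interest £33.84; balance after payment £904.31.
Month 5: interest £15.67; balance after payment £0.00.

5 months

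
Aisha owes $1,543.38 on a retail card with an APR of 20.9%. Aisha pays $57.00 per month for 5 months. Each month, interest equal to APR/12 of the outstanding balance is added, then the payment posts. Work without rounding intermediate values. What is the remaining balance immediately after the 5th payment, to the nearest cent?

$1,387.44

Monthly rate r = 20.9%/12 = 1.74167% = 0.0174167.
Each month: B ← B·(1+r) − $57.00.
Month 1: interest $26.88; balance after payment $1,513.26.
Month 2: interest $26.36; balance after payment $1,482.62.
Month 3: interest $25.82; balance after payment $1,451.44.
Month 4: interest $25.28; balance after payment $1,419.72.
Month 5: interest $24.73; balance after payment $1,387.44.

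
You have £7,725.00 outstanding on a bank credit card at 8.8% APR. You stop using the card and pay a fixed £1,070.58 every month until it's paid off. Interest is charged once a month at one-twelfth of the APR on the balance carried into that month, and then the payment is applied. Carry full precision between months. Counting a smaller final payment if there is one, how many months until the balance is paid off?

8 payments

Monthly rate r = 8.8%/12 = 0.733333% = 0.00733333.
Recurrence: B ← B·(1+r) − £1,070.58.
Month 1: interest £56.65; balance after payment £6,711.07.
Month 2: interest £49.21; balance after payment £5,689.70.
Closed form: n = −ln(1 − rB₀/P)/ln(1+r) = −ln(0.94708)/ln(1.00733) ≈ 7.441, so the balance reaches zero during payment 8.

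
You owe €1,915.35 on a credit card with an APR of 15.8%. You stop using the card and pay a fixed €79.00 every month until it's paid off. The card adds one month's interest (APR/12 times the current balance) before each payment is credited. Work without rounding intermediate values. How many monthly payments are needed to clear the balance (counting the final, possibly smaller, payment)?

30 months

Monthly rate r = 15.8%/12 = 1.31667% = 0.0131667.
Recurrence: B ← B·(1+r) − €79.00.
Month 1: interest €25.22; balance after payment €1,861.57.
Month 2: interest €24.51; balance after payment €1,807.08.
Closed form: n = −ln(1 − rB₀/P)/ln(1+r) = −ln(0.68078)/ln(1.01317) ≈ 29.396, so the balance reaches zero during payment 30.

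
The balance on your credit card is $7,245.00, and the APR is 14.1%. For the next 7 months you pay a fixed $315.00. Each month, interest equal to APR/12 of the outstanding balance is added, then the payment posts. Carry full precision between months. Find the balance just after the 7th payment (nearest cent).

Monthly rate r = 14.1%/12 = 1.175% = 0.01175.
Each month: B ← B·(1+r) − $315.00.
Month 1: interest $85.13; balance after payment $7,015.13.
Month 2: interest $82.43; balance after payment $6,782.56.
Month 3: interest $79.70; balance after payment $6,547.25.
Month 4: interest $76.93; balance after payment $6,309.18.
Month 5: interest $74.13; balance after payment $6,068.31.
Month 6: interest $71.30; balance after payment $5,824.62.
Month 7: interest $68.44; balance after payment $5,578.06.

$5,578.06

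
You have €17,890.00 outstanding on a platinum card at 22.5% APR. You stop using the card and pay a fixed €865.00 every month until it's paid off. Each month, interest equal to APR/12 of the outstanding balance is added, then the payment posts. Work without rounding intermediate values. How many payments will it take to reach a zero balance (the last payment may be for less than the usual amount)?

Monthly rate r = 22.5%/12 = 1.875% = 0.01875.
Recurrence: B ← B·(1+r) − €865.00.
Month 1: interest €335.44; balance after payment €17,360.44.
Month 2: interest €325.51; balance after payment €16,820.95.
Closed form: n = −ln(1 − rB₀/P)/ln(1+r) = −ln(0.61221)/ln(1.01875) ≈ 26.414, so the balance reaches zero during payment 27.

27 months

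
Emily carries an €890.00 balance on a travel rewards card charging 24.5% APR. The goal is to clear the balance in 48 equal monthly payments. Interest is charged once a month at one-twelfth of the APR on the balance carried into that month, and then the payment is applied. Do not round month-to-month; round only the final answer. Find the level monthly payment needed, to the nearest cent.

€29.26

Monthly rate r = 24.5%/12 = 2.04167% = 0.0204167.
Level-payment amortization: P = B₀·r / (1 − (1+r)^(−n)) = 890.00·0.0204167 / (1 − 1.02042^(−48)).
Denominator 1 − (1+r)^(−48) = 0.62096622.
P = 18.1708 / 0.62096622 ≈ 29.26.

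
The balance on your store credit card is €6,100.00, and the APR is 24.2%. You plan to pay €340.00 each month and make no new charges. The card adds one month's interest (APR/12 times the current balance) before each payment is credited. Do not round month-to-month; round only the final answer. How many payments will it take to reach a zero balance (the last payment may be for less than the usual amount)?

23 payments

Monthly rate r = 24.2%/12 = 2.01667% = 0.0201667.
Recurrence: B ← B·(1+r) − €340.00.
Month 1: interest €123.02; balance after payment €5,883.02.
Month 2: interest €118.64; balance after payment €5,661.66.
Closed form: n = −ln(1 − rB₀/P)/ln(1+r) = −ln(0.63819)/ln(1.02017) ≈ 22.494, so the balance reaches zero during payment 23.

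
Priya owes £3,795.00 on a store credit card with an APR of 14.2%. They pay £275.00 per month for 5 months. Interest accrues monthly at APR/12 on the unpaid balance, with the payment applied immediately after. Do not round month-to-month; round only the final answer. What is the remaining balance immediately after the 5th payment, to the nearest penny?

£2,616.99

Monthly rate r = 14.2%/12 = 1.18333% = 0.0118333.
Each month: B ← B·(1+r) − £275.00.
Month 1: interest £44.91; balance after payment £3,564.91.
Month 2: interest £42.18; balance after payment £3,332.09.
Month 3: interest £39.43; balance after payment £3,096.52.
Month 4: interest £36.64; balance after payment £2,858.16.
Month 5: interest £33.82; balance after payment £2,616.99.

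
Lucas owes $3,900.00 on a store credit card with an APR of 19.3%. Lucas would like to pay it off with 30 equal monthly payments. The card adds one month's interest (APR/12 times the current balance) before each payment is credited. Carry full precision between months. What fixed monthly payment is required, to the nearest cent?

Monthly rate r = 19.3%/12 = 1.60833% = 0.0160833.
Level-payment amortization: P = B₀·r / (1 − (1+r)^(−n)) = 3900.00·0.0160833 / (1 − 1.01608^(−30)).
Denominator 1 − (1+r)^(−30) = 0.380387505.
P = 62.725 / 0.380387505 ≈ 164.90.

$164.90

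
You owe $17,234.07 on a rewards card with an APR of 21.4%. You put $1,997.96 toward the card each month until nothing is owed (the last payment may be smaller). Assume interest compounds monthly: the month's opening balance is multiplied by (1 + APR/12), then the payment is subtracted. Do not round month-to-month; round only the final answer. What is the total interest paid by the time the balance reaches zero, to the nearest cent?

Monthly rate r = 21.4%/12 = 1.78333% = 0.0178333.
Payoff takes n = ⌈−ln(1 − rB₀/P)/ln(1+r)⌉ = ⌈9.450⌉ = 10 payments; the last is $902.54.
Total paid = 9·$1,997.96 + $902.54 = $18,884.18.
Total interest = total paid − principal = $18,884.18 − $17,234.07 = $1,650.11.

$1,650.11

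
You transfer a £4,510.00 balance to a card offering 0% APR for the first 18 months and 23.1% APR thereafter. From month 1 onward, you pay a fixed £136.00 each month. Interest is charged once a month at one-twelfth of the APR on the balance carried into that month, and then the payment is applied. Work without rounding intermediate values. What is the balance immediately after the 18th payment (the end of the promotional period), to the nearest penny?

Promo months 1–18 at r₀ = 0%/12 = 0; months 19+ at r₁ = 23.1%/12 = 0.01925.
After month 18 (no interest yet): B = £4,510.00 − 18·£136.00 = £2,062.00.

£2,062.00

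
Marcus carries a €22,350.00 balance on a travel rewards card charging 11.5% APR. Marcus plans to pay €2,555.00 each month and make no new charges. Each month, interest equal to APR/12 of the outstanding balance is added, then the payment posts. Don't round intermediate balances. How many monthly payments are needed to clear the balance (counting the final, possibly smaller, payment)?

Monthly rate r = 11.5%/12 = 0.958333% = 0.00958333.
Recurrence: B ← B·(1+r) − €2,555.00.
Month 1: interest €214.19; balance after payment €20,009.19.
Month 2: interest €191.75; balance after payment €17,645.94.
Closed form: n = −ln(1 − rB₀/P)/ln(1+r) = −ln(0.91617)/ln(1.00958) ≈ 9.180, so the balance reaches zero during payment 10.

10 payments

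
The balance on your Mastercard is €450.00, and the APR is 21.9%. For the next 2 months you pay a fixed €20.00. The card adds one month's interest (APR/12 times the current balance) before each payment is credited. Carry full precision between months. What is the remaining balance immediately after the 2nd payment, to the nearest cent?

Monthly rate r = 21.9%/12 = 1.825% = 0.01825.
Each month: B ← B·(1+r) − €20.00.
Month 1: interest €8.21; balance after payment €438.21.
Month 2: interest €8.00; balance after payment €426.21.

€426.21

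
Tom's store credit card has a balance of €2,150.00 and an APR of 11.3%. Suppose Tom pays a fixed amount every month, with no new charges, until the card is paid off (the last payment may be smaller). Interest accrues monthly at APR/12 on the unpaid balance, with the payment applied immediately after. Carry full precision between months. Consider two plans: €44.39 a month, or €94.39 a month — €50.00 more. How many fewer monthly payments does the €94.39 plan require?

39 fewer payments

Monthly rate r = 11.3%/12 = 0.941667% = 0.00941667.
At €44.39/mo: n = ⌈−ln(1 − rB₀/P)/ln(1+r)⌉ = 65 payments (last €43.22); total interest = total paid − €2,150.00 = €734.18.
At €94.39/mo: 26 payments (last €71.67); total interest €281.42.
Payments saved = 65 − 26 = 39.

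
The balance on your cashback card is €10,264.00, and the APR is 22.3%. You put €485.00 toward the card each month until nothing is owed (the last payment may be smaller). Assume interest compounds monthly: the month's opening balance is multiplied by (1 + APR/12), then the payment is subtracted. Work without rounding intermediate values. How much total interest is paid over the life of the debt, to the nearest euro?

€2,898

Monthly rate r = 22.3%/12 = 1.85833% = 0.0185833.
Payoff takes n = ⌈−ln(1 − rB₀/P)/ln(1+r)⌉ = ⌈27.138⌉ = 28 payments; the last is €67.38.
Total paid = 27·€485.00 + €67.38 = €13,162.38.
Total interest = total paid − principal = €13,162.38 − €10,264.00 = €2,898.38.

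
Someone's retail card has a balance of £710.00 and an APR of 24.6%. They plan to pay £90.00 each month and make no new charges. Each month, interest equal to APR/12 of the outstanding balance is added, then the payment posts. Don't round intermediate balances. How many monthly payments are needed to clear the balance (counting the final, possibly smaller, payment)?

Monthly rate r = 24.6%/12 = 2.05% = 0.0205.
Recurrence: B ← B·(1+r) − £90.00.
Month 1: interest £14.56; balance after payment £634.55.
Month 2: interest £13.01; balance after payment £557.56.
Closed form: n = −ln(1 − rB₀/P)/ln(1+r) = −ln(0.83828)/ln(1.0205) ≈ 8.693, so the balance reaches zero during payment 9.

9 payments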